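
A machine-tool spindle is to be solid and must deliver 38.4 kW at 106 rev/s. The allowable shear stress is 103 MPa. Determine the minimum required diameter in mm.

14.2 mm

ω = 2π·106 = 666.0 rad/s, so T = P/ω = 38.4×10³ / 666.0 = 57.66 N·m.
For a solid shaft τ_max = 16T/(πd³), so d = (16T/(π τ_allow))^(1/3) = (16·57.66/(π·1.03×10^8))^(1/3) = 0.01418 m.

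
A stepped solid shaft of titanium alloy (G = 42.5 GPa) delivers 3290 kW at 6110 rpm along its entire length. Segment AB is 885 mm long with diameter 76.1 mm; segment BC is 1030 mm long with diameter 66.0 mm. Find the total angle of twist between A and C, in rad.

0.0994 rad

ω = 2π·6110/60 = 639.8 rad/s, so T = P/ω = 3290×10³ / 639.8 = 5142 N·m.
J_AB = π(0.0761)⁴/32 = 3.29×10^-6 m⁴; J_BC = π(0.0660)⁴/32 = 1.86×10^-6 m⁴.
θ = (T/G)·Σ L_i/J_i = (5142/42.5×10⁹)·(0.885/3.29×10^-6 + 1.03/1.86×10^-6) = 0.09942 rad.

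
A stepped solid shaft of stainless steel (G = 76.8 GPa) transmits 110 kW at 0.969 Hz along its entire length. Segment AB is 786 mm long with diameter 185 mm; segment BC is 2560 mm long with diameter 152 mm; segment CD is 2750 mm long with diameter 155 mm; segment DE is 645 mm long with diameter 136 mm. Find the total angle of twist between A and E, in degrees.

1.66°

ω = 2π·0.969 = 6.088 rad/s, so T = P/ω = 110×10³ / 6.088 = 18070 N·m.
J_AB = π(0.185)⁴/32 = 1.15×10^-4 m⁴; J_BC = π(0.152)⁴/32 = 5.24×10^-5 m⁴; J_CD = π(0.155)⁴/32 = 5.67×10^-5 m⁴; J_DE = π(0.136)⁴/32 = 3.36×10^-5 m⁴.
θ = (T/G)·Σ L_i/J_i = (18070/76.8×10⁹)·(0.786/1.15×10^-4 + 2.56/5.24×10^-5 + 2.75/5.67×10^-5 + 0.645/3.36×10^-5) = 0.02903 rad.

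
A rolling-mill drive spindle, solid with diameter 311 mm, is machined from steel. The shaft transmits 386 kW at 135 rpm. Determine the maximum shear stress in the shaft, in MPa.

4.62 MPa

ω = 2π·135/60 = 14.14 rad/s, so T = P/ω = 386×10³ / 14.14 = 27300 N·m.
J = πd⁴/32 = π(0.311)⁴/32 = 9.184×10^-4 m⁴.
τ_max = T·r/J = 27300 × 0.155 / 9.184×10^-4 = 4.623×10^6 Pa.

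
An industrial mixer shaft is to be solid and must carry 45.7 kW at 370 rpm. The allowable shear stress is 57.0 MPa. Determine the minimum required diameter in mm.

ω = 2π·370/60 = 38.75 rad/s, so T = P/ω = 45.7×10³ / 38.75 = 1179 N·m.
For a solid shaft τ_max = 16T/(πd³), so d = (16T/(π τ_allow))^(1/3) = (16·1179/(π·5.70×10^7))^(1/3) = 0.04723 m.

47.2 mm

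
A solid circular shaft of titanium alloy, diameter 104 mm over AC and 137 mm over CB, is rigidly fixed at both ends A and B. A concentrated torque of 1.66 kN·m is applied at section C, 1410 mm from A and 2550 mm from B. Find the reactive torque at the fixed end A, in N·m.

Compatibility: T_A·a/J_AC = T_B·b/J_CB with T_A + T_B = T₀.
J_AC = 1.15×10^-5 m⁴, J_CB = 3.46×10^-5 m⁴, so T_A = T₀·(J_AC/a)/((J_AC/a)+(J_CB/b)) = 622.9 N·m, T_B = 1037 N·m.

623 N·m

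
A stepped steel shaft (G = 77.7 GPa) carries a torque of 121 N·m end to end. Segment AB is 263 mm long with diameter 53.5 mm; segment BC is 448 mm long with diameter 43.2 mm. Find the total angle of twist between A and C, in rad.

0.00255 rad

J_AB = π(0.0535)⁴/32 = 8.04×10^-7 m⁴; J_BC = π(0.0432)⁴/32 = 3.42×10^-7 m⁴.
θ = (T/G)·Σ L_i/J_i = (121.0/77.7×10⁹)·(0.263/8.04×10^-7 + 0.448/3.42×10^-7) = 2.550×10^-3 rad.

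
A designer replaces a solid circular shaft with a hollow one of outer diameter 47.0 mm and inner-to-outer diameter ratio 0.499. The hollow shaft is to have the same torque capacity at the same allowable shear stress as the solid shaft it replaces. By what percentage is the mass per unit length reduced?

21.6 %

Equal τ_max and T ⇒ the solid shaft needs d_s³ = d_o³(1−k⁴), so d_s = 47.0·(1−0.499⁴)^(1/3) = 46.01 mm.
Area ratio A_h/A_s = d_o²(1−k²)/d_s² = (1−k²)/(1−k⁴)^(2/3) = 0.7837.
Mass saving = 1 − 0.7837 = 21.6 %.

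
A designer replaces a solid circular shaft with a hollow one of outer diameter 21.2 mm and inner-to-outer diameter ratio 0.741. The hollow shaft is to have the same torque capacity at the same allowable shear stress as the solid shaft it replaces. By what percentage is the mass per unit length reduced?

42.7 %

Equal τ_max and T ⇒ the solid shaft needs d_s³ = d_o³(1−k⁴), so d_s = 21.2·(1−0.741⁴)^(1/3) = 18.81 mm.
Area ratio A_h/A_s = d_o²(1−k²)/d_s² = (1−k²)/(1−k⁴)^(2/3) = 0.5728.
Mass saving = 1 − 0.5728 = 42.7 %.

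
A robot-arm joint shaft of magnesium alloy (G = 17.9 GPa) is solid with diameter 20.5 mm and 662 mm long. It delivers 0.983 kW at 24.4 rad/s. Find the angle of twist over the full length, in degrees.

4.92°

ω = 24.4 rad/s, so T = P/ω = 0.983×10³ / 24.40 = 40.29 N·m.
J = πd⁴/32 = π(0.0205)⁴/32 = 1.734×10^-8 m⁴.
θ = T·L/(G·J) = 40.29 × 0.662 / (17.9×10⁹ × 1.734×10^-8) = 0.08593 rad.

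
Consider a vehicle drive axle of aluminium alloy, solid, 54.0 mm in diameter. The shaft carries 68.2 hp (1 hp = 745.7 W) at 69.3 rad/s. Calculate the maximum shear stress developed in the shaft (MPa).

ω = 69.3 rad/s, so T = P/ω = 68.2×745.7 / 69.30 = 733.9 N·m.
J = πd⁴/32 = π(0.0540)⁴/32 = 8.348×10^-7 m⁴.
τ_max = T·r/J = 733.9 × 0.0270 / 8.348×10^-7 = 2.374×10^7 Pa.

23.7 MPa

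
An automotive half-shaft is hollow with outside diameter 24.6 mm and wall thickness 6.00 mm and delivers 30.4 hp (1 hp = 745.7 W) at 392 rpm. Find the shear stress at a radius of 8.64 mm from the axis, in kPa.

ω = 2π·392/60 = 41.05 rad/s, so T = P/ω = 30.4×745.7 / 41.05 = 552.2 N·m.
J = π(d_o⁴ − d_i⁴)/32 = π(0.0246⁴ − 0.0126⁴)/32 = 3.348×10^-8 m⁴.
Shear stress varies linearly with radius: τ = T·r/J = 552.2 × 0.00864 / 3.348×10^-8 = 1.425×10^8 Pa.

143000 kPa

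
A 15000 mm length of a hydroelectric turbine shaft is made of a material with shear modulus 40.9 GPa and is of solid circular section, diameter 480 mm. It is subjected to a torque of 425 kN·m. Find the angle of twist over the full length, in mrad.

29.9 mrad

J = πd⁴/32 = π(0.480)⁴/32 = 5.212×10^-3 m⁴.
θ = T·L/(G·J) = 425000 × 15.0 / (40.9×10⁹ × 5.212×10^-3) = 0.02991 rad.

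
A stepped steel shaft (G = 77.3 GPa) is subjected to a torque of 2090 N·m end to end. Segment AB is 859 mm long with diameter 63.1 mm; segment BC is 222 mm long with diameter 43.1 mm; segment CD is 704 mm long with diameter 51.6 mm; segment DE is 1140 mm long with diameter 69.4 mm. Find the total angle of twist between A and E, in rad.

J_AB = π(0.0631)⁴/32 = 1.56×10^-6 m⁴; J_BC = π(0.0431)⁴/32 = 3.39×10^-7 m⁴; J_CD = π(0.0516)⁴/32 = 6.96×10^-7 m⁴; J_DE = π(0.0694)⁴/32 = 2.28×10^-6 m⁴.
θ = (T/G)·Σ L_i/J_i = (2090/77.3×10⁹)·(0.859/1.56×10^-6 + 0.222/3.39×10^-7 + 0.704/6.96×10^-7 + 1.14/2.28×10^-6) = 0.07352 rad.

0.0735 rad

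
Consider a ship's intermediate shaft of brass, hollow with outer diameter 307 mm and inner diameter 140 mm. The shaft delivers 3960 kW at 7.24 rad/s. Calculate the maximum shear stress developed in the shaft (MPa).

101 MPa

ω = 7.24 rad/s, so T = P/ω = 3960×10³ / 7.240 = 547000 N·m.
J = π(d_o⁴ − d_i⁴)/32 = π(0.307⁴ − 0.140⁴)/32 = 8.344×10^-4 m⁴.
τ_max = T·r/J = 547000 × 0.153 / 8.344×10^-4 = 1.006×10^8 Pa.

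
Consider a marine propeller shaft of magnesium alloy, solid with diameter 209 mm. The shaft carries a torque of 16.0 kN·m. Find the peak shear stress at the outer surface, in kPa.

8930 kPa

J = πd⁴/32 = π(0.209)⁴/32 = 1.873×10^-4 m⁴.
τ_max = T·r/J = 16000 × 0.104 / 1.873×10^-4 = 8.926×10^6 Pa.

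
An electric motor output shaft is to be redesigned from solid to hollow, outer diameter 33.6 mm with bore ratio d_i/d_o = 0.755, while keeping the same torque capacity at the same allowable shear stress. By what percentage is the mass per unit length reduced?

Equal τ_max and T ⇒ the solid shaft needs d_s³ = d_o³(1−k⁴), so d_s = 33.6·(1−0.755⁴)^(1/3) = 29.48 mm.
Area ratio A_h/A_s = d_o²(1−k²)/d_s² = (1−k²)/(1−k⁴)^(2/3) = 0.5587.
Mass saving = 1 − 0.5587 = 44.1 %.

44.1 %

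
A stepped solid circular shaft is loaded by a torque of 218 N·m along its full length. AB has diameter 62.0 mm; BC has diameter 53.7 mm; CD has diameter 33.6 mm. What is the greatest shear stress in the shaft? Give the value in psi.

Under the same torque, τ_max = 16T/(πd³) is largest where d is smallest — segment CD (d = 33.6 mm).
τ_max = 16·218.0/(π·(0.0336)³) = 2.927×10^7 Pa.

4250 psi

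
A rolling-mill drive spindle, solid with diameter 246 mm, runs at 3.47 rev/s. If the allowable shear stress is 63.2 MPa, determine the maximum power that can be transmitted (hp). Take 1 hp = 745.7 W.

J = πd⁴/32 = π(0.246)⁴/32 = 3.595×10^-4 m⁴.
T_max = τ_allow·J/r = 6.32×10^7 × 3.595×10^-4 / 0.123 = 184700 N·m.
ω = 2π·3.47 = 21.80 rad/s, so P_max = T_max·ω = 4.028×10^6 W.

5400 hp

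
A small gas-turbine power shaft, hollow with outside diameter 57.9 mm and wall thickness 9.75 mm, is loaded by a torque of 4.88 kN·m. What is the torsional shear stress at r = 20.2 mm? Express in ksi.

J = π(d_o⁴ − d_i⁴)/32 = π(0.0579⁴ − 0.0384⁴)/32 = 8.899×10^-7 m⁴.
Shear stress varies linearly with radius: τ = T·r/J = 4880 × 0.0202 / 8.899×10^-7 = 1.108×10^8 Pa.

16.1 ksi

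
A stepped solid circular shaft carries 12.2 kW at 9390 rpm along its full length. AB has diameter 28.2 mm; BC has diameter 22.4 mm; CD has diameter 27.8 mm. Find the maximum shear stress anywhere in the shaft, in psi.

815 psi

ω = 2π·9390/60 = 983.3 rad/s, so T = P/ω = 12.2×10³ / 983.3 = 12.41 N·m.
Under the same torque, τ_max = 16T/(πd³) is largest where d is smallest — segment BC (d = 22.4 mm).
τ_max = 16·12.41/(π·(0.0224)³) = 5.622×10^6 Pa.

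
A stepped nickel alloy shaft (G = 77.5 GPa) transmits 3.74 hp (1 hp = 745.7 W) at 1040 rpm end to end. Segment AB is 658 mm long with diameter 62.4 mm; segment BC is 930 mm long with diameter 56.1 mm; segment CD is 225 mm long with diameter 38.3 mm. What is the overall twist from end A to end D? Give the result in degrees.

ω = 2π·1040/60 = 108.9 rad/s, so T = P/ω = 3.74×745.7 / 108.9 = 25.61 N·m.
J_AB = π(0.0624)⁴/32 = 1.49×10^-6 m⁴; J_BC = π(0.0561)⁴/32 = 9.72×10^-7 m⁴; J_CD = π(0.0383)⁴/32 = 2.11×10^-7 m⁴.
θ = (T/G)·Σ L_i/J_i = (25.61/77.5×10⁹)·(0.658/1.49×10^-6 + 0.930/9.72×10^-7 + 0.225/2.11×10^-7) = 8.140×10^-4 rad.

0.0466°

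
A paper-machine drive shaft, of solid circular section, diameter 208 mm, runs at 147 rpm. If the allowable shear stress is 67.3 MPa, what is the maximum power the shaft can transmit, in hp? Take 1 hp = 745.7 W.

J = πd⁴/32 = π(0.208)⁴/32 = 1.838×10^-4 m⁴.
T_max = τ_allow·J/r = 6.73×10^7 × 1.838×10^-4 / 0.104 = 118900 N·m.
ω = 2π·147/60 = 15.39 rad/s, so P_max = T_max·ω = 1.831×10^6 W.

2450 hp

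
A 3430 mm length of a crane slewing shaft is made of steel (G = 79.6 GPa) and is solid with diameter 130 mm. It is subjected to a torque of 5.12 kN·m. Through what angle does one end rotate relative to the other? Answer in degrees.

0.451°

J = πd⁴/32 = π(0.130)⁴/32 = 2.804×10^-5 m⁴.
θ = T·L/(G·J) = 5120 × 3.43 / (79.6×10⁹ × 2.804×10^-5) = 7.868×10^-3 rad.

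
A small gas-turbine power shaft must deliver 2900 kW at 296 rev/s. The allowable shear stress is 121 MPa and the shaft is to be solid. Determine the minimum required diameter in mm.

ω = 2π·296 = 1860 rad/s, so T = P/ω = 2900×10³ / 1860 = 1559 N·m.
For a solid shaft τ_max = 16T/(πd³), so d = (16T/(π τ_allow))^(1/3) = (16·1559/(π·1.21×10^8))^(1/3) = 0.04034 m.

40.3 mm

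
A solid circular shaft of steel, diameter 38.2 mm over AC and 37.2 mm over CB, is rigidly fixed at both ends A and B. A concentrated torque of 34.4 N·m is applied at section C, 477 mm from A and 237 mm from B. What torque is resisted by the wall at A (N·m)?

Compatibility: T_A·a/J_AC = T_B·b/J_CB with T_A + T_B = T₀.
J_AC = 2.09×10^-7 m⁴, J_CB = 1.88×10^-7 m⁴, so T_A = T₀·(J_AC/a)/((J_AC/a)+(J_CB/b)) = 12.24 N·m, T_B = 22.16 N·m.

12.2 N·m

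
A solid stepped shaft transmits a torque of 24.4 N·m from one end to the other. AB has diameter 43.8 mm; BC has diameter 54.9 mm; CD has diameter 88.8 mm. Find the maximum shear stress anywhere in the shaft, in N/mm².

1.48 N/mm²

Under the same torque, τ_max = 16T/(πd³) is largest where d is smallest — segment AB (d = 43.8 mm).
τ_max = 16·24.40/(π·(0.0438)³) = 1.479×10^6 Pa.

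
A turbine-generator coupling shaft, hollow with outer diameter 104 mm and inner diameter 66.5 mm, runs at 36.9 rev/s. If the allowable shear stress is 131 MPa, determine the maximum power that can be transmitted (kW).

J = π(d_o⁴ − d_i⁴)/32 = π(0.104⁴ − 0.0665⁴)/32 = 9.565×10^-6 m⁴.
T_max = τ_allow·J/r = 1.31×10^8 × 9.565×10^-6 / 0.0520 = 24100 N·m.
ω = 2π·36.9 = 231.8 rad/s, so P_max = T_max·ω = 5.587×10^6 W.

5590 kW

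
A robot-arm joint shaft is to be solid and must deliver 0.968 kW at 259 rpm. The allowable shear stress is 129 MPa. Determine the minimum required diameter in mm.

11.2 mm

ω = 2π·259/60 = 27.12 rad/s, so T = P/ω = 0.968×10³ / 27.12 = 35.69 N·m.
For a solid shaft τ_max = 16T/(πd³), so d = (16T/(π τ_allow))^(1/3) = (16·35.69/(π·1.29×10^8))^(1/3) = 0.01121 m.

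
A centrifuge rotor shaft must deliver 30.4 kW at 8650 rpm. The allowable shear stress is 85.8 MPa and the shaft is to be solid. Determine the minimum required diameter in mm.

ω = 2π·8650/60 = 905.8 rad/s, so T = P/ω = 30.4×10³ / 905.8 = 33.56 N·m.
For a solid shaft τ_max = 16T/(πd³), so d = (16T/(π τ_allow))^(1/3) = (16·33.56/(π·8.58×10^7))^(1/3) = 0.01258 m.

12.6 mm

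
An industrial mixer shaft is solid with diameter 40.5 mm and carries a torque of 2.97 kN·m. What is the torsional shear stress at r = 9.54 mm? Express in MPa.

J = πd⁴/32 = π(0.0405)⁴/32 = 2.641×10^-7 m⁴.
Shear stress varies linearly with radius: τ = T·r/J = 2970 × 0.00954 / 2.641×10^-7 = 1.073×10^8 Pa.

107 MPa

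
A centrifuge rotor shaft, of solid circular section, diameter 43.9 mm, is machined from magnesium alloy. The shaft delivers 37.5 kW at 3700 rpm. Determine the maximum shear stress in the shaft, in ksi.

ω = 2π·3700/60 = 387.5 rad/s, so T = P/ω = 37.5×10³ / 387.5 = 96.78 N·m.
J = πd⁴/32 = π(0.0439)⁴/32 = 3.646×10^-7 m⁴.
τ_max = T·r/J = 96.78 × 0.0220 / 3.646×10^-7 = 5.826×10^6 Pa.

0.845 ksi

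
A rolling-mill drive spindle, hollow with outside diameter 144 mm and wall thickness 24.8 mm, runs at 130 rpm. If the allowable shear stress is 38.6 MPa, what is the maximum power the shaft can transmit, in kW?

251 kW

J = π(d_o⁴ − d_i⁴)/32 = π(0.144⁴ − 0.0944⁴)/32 = 3.442×10^-5 m⁴.
T_max = τ_allow·J/r = 3.86×10^7 × 3.442×10^-5 / 0.0720 = 18450 N·m.
ω = 2π·130/60 = 13.61 rad/s, so P_max = T_max·ω = 2.512×10^5 W.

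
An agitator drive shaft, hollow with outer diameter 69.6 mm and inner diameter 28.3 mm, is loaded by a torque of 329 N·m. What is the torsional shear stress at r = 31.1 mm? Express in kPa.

J = π(d_o⁴ − d_i⁴)/32 = π(0.0696⁴ − 0.0283⁴)/32 = 2.241×10^-6 m⁴.
Shear stress varies linearly with radius: τ = T·r/J = 329.0 × 0.0311 / 2.241×10^-6 = 4.566×10^6 Pa.

4570 kPa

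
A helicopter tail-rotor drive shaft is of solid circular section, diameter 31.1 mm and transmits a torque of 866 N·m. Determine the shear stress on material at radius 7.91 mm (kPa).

J = πd⁴/32 = π(0.0311)⁴/32 = 9.184×10^-8 m⁴.
Shear stress varies linearly with radius: τ = T·r/J = 866.0 × 0.00791 / 9.184×10^-8 = 7.459×10^7 Pa.

74600 kPa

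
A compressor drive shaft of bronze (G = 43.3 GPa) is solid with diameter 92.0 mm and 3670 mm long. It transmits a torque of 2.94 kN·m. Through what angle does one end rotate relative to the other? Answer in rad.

J = πd⁴/32 = π(0.0920)⁴/32 = 7.033×10^-6 m⁴.
θ = T·L/(G·J) = 2940 × 3.67 / (43.3×10⁹ × 7.033×10^-6) = 0.03543 rad.

0.0354 rad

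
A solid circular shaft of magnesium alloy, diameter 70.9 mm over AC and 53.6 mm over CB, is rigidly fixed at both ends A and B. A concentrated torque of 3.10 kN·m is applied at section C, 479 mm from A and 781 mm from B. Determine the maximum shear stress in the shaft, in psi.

Compatibility: T_A·a/J_AC = T_B·b/J_CB with T_A + T_B = T₀.
J_AC = 2.48×10^-6 m⁴, J_CB = 8.10×10^-7 m⁴, so T_A = T₀·(J_AC/a)/((J_AC/a)+(J_CB/b)) = 2583 N·m, T_B = 517.4 N·m.
τ in each portion: τ_AC = 3.69×10^7 Pa, τ_CB = 1.71×10^7 Pa; maximum is in AC.
τ_max = T_AC·r/J = 2583·0.0355/2.48×10^-6 = 3.691×10^7 Pa.

5350 psi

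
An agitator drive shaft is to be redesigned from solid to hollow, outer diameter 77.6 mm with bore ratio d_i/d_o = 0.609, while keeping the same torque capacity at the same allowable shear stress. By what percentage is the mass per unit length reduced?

Equal τ_max and T ⇒ the solid shaft needs d_s³ = d_o³(1−k⁴), so d_s = 77.6·(1−0.609⁴)^(1/3) = 73.87 mm.
Area ratio A_h/A_s = d_o²(1−k²)/d_s² = (1−k²)/(1−k⁴)^(2/3) = 0.6943.
Mass saving = 1 − 0.6943 = 30.6 %.

30.6 %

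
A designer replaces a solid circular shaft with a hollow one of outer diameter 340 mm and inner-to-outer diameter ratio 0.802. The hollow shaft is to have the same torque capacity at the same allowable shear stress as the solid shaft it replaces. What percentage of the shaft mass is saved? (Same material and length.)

Equal τ_max and T ⇒ the solid shaft needs d_s³ = d_o³(1−k⁴), so d_s = 340·(1−0.802⁴)^(1/3) = 284.6 mm.
Area ratio A_h/A_s = d_o²(1−k²)/d_s² = (1−k²)/(1−k⁴)^(2/3) = 0.5093.
Mass saving = 1 − 0.5093 = 49.1 %.

49.1 %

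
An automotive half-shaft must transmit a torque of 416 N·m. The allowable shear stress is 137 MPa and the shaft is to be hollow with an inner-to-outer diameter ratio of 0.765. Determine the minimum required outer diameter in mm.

28.7 mm

For a hollow shaft with d_i/d_o = 0.765: τ_max = 16T/(π d_o³ (1−k⁴)), so d_o = [16T/(π τ_allow (1−k⁴))]^(1/3) = [16·416.0/(π·1.37×10^8·0.6575)]^(1/3) = 0.02865 m.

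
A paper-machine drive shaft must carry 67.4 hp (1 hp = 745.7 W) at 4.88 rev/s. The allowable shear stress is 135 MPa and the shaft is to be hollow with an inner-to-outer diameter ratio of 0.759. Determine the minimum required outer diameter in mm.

ω = 2π·4.88 = 30.66 rad/s, so T = P/ω = 67.4×745.7 / 30.66 = 1639 N·m.
For a hollow shaft with d_i/d_o = 0.759: τ_max = 16T/(π d_o³ (1−k⁴)), so d_o = [16T/(π τ_allow (1−k⁴))]^(1/3) = [16·1639/(π·1.35×10^8·0.6681)]^(1/3) = 0.04523 m.

45.2 mm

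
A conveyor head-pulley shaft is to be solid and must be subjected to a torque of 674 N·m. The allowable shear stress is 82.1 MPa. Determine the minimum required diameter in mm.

For a solid shaft τ_max = 16T/(πd³), so d = (16T/(π τ_allow))^(1/3) = (16·674.0/(π·8.21×10^7))^(1/3) = 0.03471 m.

34.7 mm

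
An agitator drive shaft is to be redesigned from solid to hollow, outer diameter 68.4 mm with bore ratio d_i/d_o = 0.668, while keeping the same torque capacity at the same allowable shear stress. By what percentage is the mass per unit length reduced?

Equal τ_max and T ⇒ the solid shaft needs d_s³ = d_o³(1−k⁴), so d_s = 68.4·(1−0.668⁴)^(1/3) = 63.52 mm.
Area ratio A_h/A_s = d_o²(1−k²)/d_s² = (1−k²)/(1−k⁴)^(2/3) = 0.6421.
Mass saving = 1 − 0.6421 = 35.8 %.

35.8 %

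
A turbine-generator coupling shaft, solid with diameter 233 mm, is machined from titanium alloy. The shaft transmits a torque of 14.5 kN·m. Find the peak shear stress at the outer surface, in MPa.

J = πd⁴/32 = π(0.233)⁴/32 = 2.894×10^-4 m⁴.
τ_max = T·r/J = 14500 × 0.117 / 2.894×10^-4 = 5.838×10^6 Pa.

5.84 MPa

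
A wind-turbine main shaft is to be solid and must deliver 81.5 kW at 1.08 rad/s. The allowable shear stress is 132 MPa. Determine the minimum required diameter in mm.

143 mm

ω = 1.08 rad/s, so T = P/ω = 81.5×10³ / 1.080 = 75460 N·m.
For a solid shaft τ_max = 16T/(πd³), so d = (16T/(π τ_allow))^(1/3) = (16·75460/(π·1.32×10^8))^(1/3) = 0.1428 m.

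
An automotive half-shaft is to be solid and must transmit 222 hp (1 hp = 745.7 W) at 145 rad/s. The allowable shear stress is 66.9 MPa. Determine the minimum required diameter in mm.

44.3 mm

ω = 145 rad/s, so T = P/ω = 222×745.7 / 145.0 = 1142 N·m.
For a solid shaft τ_max = 16T/(πd³), so d = (16T/(π τ_allow))^(1/3) = (16·1142/(π·6.69×10^7))^(1/3) = 0.04430 m.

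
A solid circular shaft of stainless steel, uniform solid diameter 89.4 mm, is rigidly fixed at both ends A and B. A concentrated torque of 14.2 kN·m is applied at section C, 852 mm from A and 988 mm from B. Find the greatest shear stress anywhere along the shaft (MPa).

With uniform GJ and both ends fixed, compatibility θ_AC = θ_CB gives T_A·a = T_B·b, together with T_A + T_B = T₀.
T_A = T₀·b/(a+b) = 14200·988/1840 = 7625 N·m; T_B = 6575 N·m.
τ in each portion: τ_AC = 5.43×10^7 Pa, τ_CB = 4.69×10^7 Pa; maximum is in AC.
τ_max = T_AC·r/J = 7625·0.0447/6.27×10^-6 = 5.435×10^7 Pa.

54.3 MPa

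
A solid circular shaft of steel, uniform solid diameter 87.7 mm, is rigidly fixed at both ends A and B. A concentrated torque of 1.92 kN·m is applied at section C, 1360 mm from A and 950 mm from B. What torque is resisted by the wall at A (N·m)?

With uniform GJ and both ends fixed, compatibility θ_AC = θ_CB gives T_A·a = T_B·b, together with T_A + T_B = T₀.
T_A = T₀·b/(a+b) = 1920·950/2310 = 789.6 N·m; T_B = 1130 N·m.

790 N·m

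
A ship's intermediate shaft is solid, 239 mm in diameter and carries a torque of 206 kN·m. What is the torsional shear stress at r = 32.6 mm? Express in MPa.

J = πd⁴/32 = π(0.239)⁴/32 = 3.203×10^-4 m⁴.
Shear stress varies linearly with radius: τ = T·r/J = 206000 × 0.0326 / 3.203×10^-4 = 2.096×10^7 Pa.

21.0 MPa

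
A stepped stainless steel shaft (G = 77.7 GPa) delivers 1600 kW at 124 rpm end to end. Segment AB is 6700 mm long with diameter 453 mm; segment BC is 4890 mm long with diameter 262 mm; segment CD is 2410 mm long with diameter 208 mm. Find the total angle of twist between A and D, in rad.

0.0401 rad

ω = 2π·124/60 = 12.99 rad/s, so T = P/ω = 1600×10³ / 12.99 = 123200 N·m.
J_AB = π(0.453)⁴/32 = 4.13×10^-3 m⁴; J_BC = π(0.262)⁴/32 = 4.63×10^-4 m⁴; J_CD = π(0.208)⁴/32 = 1.84×10^-4 m⁴.
θ = (T/G)·Σ L_i/J_i = (123200/77.7×10⁹)·(6.70/4.13×10^-3 + 4.89/4.63×10^-4 + 2.41/1.84×10^-4) = 0.04013 rad.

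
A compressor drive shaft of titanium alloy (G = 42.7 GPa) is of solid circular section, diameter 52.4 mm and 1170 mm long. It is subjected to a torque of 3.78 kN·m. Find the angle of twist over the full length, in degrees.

J = πd⁴/32 = π(0.0524)⁴/32 = 7.402×10^-7 m⁴.
θ = T·L/(G·J) = 3780 × 1.17 / (42.7×10⁹ × 7.402×10^-7) = 0.1399 rad.

8.02°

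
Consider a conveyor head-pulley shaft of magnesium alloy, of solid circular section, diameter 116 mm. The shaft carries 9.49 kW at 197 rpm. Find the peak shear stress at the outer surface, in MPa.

ω = 2π·197/60 = 20.63 rad/s, so T = P/ω = 9.49×10³ / 20.63 = 460.0 N·m.
J = πd⁴/32 = π(0.116)⁴/32 = 1.778×10^-5 m⁴.
τ_max = T·r/J = 460.0 × 0.0580 / 1.778×10^-5 = 1.501×10^6 Pa.

1.50 MPa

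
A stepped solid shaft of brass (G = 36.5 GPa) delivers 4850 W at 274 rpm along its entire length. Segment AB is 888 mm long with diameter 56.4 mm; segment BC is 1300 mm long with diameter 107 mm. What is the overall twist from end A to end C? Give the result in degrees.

ω = 2π·274/60 = 28.69 rad/s, so T = P/ω = 4850 / 28.69 = 169.0 N·m.
J_AB = π(0.0564)⁴/32 = 9.93×10^-7 m⁴; J_BC = π(0.107)⁴/32 = 1.29×10^-5 m⁴.
θ = (T/G)·Σ L_i/J_i = (169.0/36.5×10⁹)·(0.888/9.93×10^-7 + 1.30/1.29×10^-5) = 4.607×10^-3 rad.

0.264°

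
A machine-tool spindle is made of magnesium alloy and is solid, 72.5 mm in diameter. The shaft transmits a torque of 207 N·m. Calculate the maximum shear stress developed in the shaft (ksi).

0.401 ksi

J = πd⁴/32 = π(0.0725)⁴/32 = 2.712×10^-6 m⁴.
τ_max = T·r/J = 207.0 × 0.0362 / 2.712×10^-6 = 2.766×10^6 Pa.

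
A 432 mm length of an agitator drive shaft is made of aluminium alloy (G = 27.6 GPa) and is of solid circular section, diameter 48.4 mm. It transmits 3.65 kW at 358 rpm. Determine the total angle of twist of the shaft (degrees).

0.162°

ω = 2π·358/60 = 37.49 rad/s, so T = P/ω = 3.65×10³ / 37.49 = 97.36 N·m.
J = πd⁴/32 = π(0.0484)⁴/32 = 5.387×10^-7 m⁴.
θ = T·L/(G·J) = 97.36 × 0.432 / (27.6×10⁹ × 5.387×10^-7) = 2.829×10^-3 rad.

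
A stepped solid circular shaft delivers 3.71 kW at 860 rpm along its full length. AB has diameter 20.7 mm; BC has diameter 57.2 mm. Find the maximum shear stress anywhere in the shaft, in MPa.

23.7 MPa

ω = 2π·860/60 = 90.06 rad/s, so T = P/ω = 3.71×10³ / 90.06 = 41.20 N·m.
Under the same torque, τ_max = 16T/(πd³) is largest where d is smallest — segment AB (d = 20.7 mm).
τ_max = 16·41.20/(π·(0.0207)³) = 2.365×10^7 Pa.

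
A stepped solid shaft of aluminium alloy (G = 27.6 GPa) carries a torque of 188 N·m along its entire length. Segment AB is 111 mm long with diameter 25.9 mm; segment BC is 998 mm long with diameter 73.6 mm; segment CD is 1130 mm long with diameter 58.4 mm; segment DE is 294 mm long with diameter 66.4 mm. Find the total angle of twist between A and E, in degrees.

J_AB = π(0.0259)⁴/32 = 4.42×10^-8 m⁴; J_BC = π(0.0736)⁴/32 = 2.88×10^-6 m⁴; J_CD = π(0.0584)⁴/32 = 1.14×10^-6 m⁴; J_DE = π(0.0664)⁴/32 = 1.91×10^-6 m⁴.
θ = (T/G)·Σ L_i/J_i = (188.0/27.6×10⁹)·(0.111/4.42×10^-8 + 0.998/2.88×10^-6 + 1.13/1.14×10^-6 + 0.294/1.91×10^-6) = 0.02726 rad.

1.56°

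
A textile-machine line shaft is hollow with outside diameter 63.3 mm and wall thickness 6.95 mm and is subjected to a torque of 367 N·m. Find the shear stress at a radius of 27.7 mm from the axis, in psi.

J = π(d_o⁴ − d_i⁴)/32 = π(0.0633⁴ − 0.0494⁴)/32 = 9.915×10^-7 m⁴.
Shear stress varies linearly with radius: τ = T·r/J = 367.0 × 0.0277 / 9.915×10^-7 = 1.025×10^7 Pa.

1490 psi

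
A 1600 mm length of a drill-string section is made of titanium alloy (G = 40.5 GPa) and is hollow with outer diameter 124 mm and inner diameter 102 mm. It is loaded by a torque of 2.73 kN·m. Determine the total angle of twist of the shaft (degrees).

J = π(d_o⁴ − d_i⁴)/32 = π(0.124⁴ − 0.102⁴)/32 = 1.258×10^-5 m⁴.
θ = T·L/(G·J) = 2730 × 1.60 / (40.5×10⁹ × 1.258×10^-5) = 8.571×10^-3 rad.

0.491°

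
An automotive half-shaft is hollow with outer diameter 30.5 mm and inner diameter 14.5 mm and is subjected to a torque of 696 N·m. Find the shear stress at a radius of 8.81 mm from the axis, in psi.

11000 psi

J = π(d_o⁴ − d_i⁴)/32 = π(0.0305⁴ − 0.0145⁴)/32 = 8.062×10^-8 m⁴.
Shear stress varies linearly with radius: τ = T·r/J = 696.0 × 0.00881 / 8.062×10^-8 = 7.606×10^7 Pa.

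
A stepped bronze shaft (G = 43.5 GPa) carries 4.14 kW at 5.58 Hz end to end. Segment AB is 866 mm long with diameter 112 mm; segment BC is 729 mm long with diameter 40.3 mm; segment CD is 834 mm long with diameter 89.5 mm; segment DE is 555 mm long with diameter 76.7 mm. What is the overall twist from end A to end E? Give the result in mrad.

8.60 mrad

ω = 2π·5.58 = 35.06 rad/s, so T = P/ω = 4.14×10³ / 35.06 = 118.1 N·m.
J_AB = π(0.112)⁴/32 = 1.54×10^-5 m⁴; J_BC = π(0.0403)⁴/32 = 2.59×10^-7 m⁴; J_CD = π(0.0895)⁴/32 = 6.30×10^-6 m⁴; J_DE = π(0.0767)⁴/32 = 3.40×10^-6 m⁴.
θ = (T/G)·Σ L_i/J_i = (118.1/43.5×10⁹)·(0.866/1.54×10^-5 + 0.729/2.59×10^-7 + 0.834/6.30×10^-6 + 0.555/3.40×10^-6) = 8.597×10^-3 rad.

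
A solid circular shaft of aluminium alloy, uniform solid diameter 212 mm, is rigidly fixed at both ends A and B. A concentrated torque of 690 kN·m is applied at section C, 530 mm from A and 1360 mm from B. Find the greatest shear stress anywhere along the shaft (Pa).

2.65e8 Pa

With uniform GJ and both ends fixed, compatibility θ_AC = θ_CB gives T_A·a = T_B·b, together with T_A + T_B = T₀.
T_A = T₀·b/(a+b) = 690000·1360/1890 = 496500 N·m; T_B = 193500 N·m.
τ in each portion: τ_AC = 2.65×10^8 Pa, τ_CB = 1.03×10^8 Pa; maximum is in AC.
τ_max = T_AC·r/J = 496500·0.106/1.98×10^-4 = 2.654×10^8 Pa.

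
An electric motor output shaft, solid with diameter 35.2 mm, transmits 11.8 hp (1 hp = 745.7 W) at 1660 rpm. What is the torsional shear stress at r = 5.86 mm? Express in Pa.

ω = 2π·1660/60 = 173.8 rad/s, so T = P/ω = 11.8×745.7 / 173.8 = 50.62 N·m.
J = πd⁴/32 = π(0.0352)⁴/32 = 1.507×10^-7 m⁴.
Shear stress varies linearly with radius: τ = T·r/J = 50.62 × 0.00586 / 1.507×10^-7 = 1.968×10^6 Pa.

1.97e6 Pa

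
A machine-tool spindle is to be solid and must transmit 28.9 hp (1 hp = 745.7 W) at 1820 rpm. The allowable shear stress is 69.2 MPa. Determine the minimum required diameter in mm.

ω = 2π·1820/60 = 190.6 rad/s, so T = P/ω = 28.9×745.7 / 190.6 = 113.1 N·m.
For a solid shaft τ_max = 16T/(πd³), so d = (16T/(π τ_allow))^(1/3) = (16·113.1/(π·6.92×10^7))^(1/3) = 0.02026 m.

20.3 mm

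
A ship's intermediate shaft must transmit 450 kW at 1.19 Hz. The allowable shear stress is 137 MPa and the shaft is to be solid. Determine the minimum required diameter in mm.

131 mm

ω = 2π·1.19 = 7.477 rad/s, so T = P/ω = 450×10³ / 7.477 = 60180 N·m.
For a solid shaft τ_max = 16T/(πd³), so d = (16T/(π τ_allow))^(1/3) = (16·60180/(π·1.37×10^8))^(1/3) = 0.1308 m.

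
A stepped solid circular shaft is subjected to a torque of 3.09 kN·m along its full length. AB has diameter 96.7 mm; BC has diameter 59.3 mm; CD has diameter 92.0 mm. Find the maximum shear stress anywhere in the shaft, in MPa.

Under the same torque, τ_max = 16T/(πd³) is largest where d is smallest — segment BC (d = 59.3 mm).
τ_max = 16·3090/(π·(0.0593)³) = 7.547×10^7 Pa.

75.5 MPa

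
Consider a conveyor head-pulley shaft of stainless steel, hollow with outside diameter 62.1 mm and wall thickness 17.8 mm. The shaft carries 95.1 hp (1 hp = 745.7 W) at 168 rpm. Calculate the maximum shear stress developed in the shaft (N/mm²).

ω = 2π·168/60 = 17.59 rad/s, so T = P/ω = 95.1×745.7 / 17.59 = 4031 N·m.
J = π(d_o⁴ − d_i⁴)/32 = π(0.0621⁴ − 0.0265⁴)/32 = 1.412×10^-6 m⁴.
τ_max = T·r/J = 4031 × 0.0311 / 1.412×10^-6 = 8.866×10^7 Pa.

88.7 N/mm²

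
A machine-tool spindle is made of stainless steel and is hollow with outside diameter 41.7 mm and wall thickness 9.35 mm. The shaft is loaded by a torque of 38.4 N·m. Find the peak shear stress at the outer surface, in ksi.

0.431 ksi

J = π(d_o⁴ − d_i⁴)/32 = π(0.0417⁴ − 0.0230⁴)/32 = 2.694×10^-7 m⁴.
τ_max = T·r/J = 38.40 × 0.0209 / 2.694×10^-7 = 2.972×10^6 Pa.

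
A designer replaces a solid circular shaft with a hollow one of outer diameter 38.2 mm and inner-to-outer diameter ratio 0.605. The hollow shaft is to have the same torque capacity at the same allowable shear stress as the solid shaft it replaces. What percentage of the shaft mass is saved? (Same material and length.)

Equal τ_max and T ⇒ the solid shaft needs d_s³ = d_o³(1−k⁴), so d_s = 38.2·(1−0.605⁴)^(1/3) = 36.41 mm.
Area ratio A_h/A_s = d_o²(1−k²)/d_s² = (1−k²)/(1−k⁴)^(2/3) = 0.6978.
Mass saving = 1 − 0.6978 = 30.2 %.

30.2 %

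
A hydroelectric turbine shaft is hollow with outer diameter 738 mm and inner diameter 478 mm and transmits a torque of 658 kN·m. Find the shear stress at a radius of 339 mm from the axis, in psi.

1350 psi

J = π(d_o⁴ − d_i⁴)/32 = π(0.738⁴ − 0.478⁴)/32 = 0.02400 m⁴.
Shear stress varies linearly with radius: τ = T·r/J = 658000 × 0.339 / 0.02400 = 9.295×10^6 Pa.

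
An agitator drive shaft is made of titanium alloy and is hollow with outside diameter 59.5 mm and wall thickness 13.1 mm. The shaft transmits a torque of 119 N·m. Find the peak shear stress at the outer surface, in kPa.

3190 kPa

J = π(d_o⁴ − d_i⁴)/32 = π(0.0595⁴ − 0.0333⁴)/32 = 1.110×10^-6 m⁴.
τ_max = T·r/J = 119.0 × 0.0297 / 1.110×10^-6 = 3.190×10^6 Pa.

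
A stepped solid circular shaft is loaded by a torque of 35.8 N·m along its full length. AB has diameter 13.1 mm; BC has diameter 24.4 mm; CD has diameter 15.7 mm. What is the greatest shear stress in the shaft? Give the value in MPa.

Under the same torque, τ_max = 16T/(πd³) is largest where d is smallest — segment AB (d = 13.1 mm).
τ_max = 16·35.80/(π·(0.0131)³) = 8.110×10^7 Pa.

81.1 MPa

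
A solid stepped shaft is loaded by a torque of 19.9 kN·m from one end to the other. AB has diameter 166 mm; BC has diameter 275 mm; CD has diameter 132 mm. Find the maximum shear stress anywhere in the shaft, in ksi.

Under the same torque, τ_max = 16T/(πd³) is largest where d is smallest — segment CD (d = 132 mm).
τ_max = 16·19900/(π·(0.132)³) = 4.407×10^7 Pa.

6.39 ksi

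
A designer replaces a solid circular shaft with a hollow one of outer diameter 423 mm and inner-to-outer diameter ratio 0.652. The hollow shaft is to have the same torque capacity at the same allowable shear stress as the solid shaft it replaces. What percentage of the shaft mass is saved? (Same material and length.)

Equal τ_max and T ⇒ the solid shaft needs d_s³ = d_o³(1−k⁴), so d_s = 423·(1−0.652⁴)^(1/3) = 395.8 mm.
Area ratio A_h/A_s = d_o²(1−k²)/d_s² = (1−k²)/(1−k⁴)^(2/3) = 0.6566.
Mass saving = 1 − 0.6566 = 34.3 %.

34.3 %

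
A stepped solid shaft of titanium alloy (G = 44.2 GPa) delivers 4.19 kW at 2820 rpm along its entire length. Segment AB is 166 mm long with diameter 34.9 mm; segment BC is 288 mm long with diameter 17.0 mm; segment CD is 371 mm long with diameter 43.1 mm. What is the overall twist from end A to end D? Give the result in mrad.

12.0 mrad

ω = 2π·2820/60 = 295.3 rad/s, so T = P/ω = 4.19×10³ / 295.3 = 14.19 N·m.
J_AB = π(0.0349)⁴/32 = 1.46×10^-7 m⁴; J_BC = π(0.0170)⁴/32 = 8.20×10^-9 m⁴; J_CD = π(0.0431)⁴/32 = 3.39×10^-7 m⁴.
θ = (T/G)·Σ L_i/J_i = (14.19/44.2×10⁹)·(0.166/1.46×10^-7 + 0.288/8.20×10^-9 + 0.371/3.39×10^-7) = 0.01199 rad.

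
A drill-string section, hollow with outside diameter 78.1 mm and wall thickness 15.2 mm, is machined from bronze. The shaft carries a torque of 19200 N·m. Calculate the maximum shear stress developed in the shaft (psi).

J = π(d_o⁴ − d_i⁴)/32 = π(0.0781⁴ − 0.0477⁴)/32 = 3.144×10^-6 m⁴.
τ_max = T·r/J = 19200 × 0.0390 / 3.144×10^-6 = 2.384×10^8 Pa.

34600 psi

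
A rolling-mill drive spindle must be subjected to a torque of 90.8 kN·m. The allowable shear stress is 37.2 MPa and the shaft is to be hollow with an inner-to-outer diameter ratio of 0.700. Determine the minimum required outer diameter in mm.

For a hollow shaft with d_i/d_o = 0.700: τ_max = 16T/(π d_o³ (1−k⁴)), so d_o = [16T/(π τ_allow (1−k⁴))]^(1/3) = [16·90800/(π·3.72×10^7·0.7599)]^(1/3) = 0.2539 m.

254 mm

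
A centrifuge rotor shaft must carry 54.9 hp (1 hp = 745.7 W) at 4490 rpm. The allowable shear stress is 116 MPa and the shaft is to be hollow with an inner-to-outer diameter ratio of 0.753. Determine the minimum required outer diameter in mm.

17.8 mm

ω = 2π·4490/60 = 470.2 rad/s, so T = P/ω = 54.9×745.7 / 470.2 = 87.07 N·m.
For a hollow shaft with d_i/d_o = 0.753: τ_max = 16T/(π d_o³ (1−k⁴)), so d_o = [16T/(π τ_allow (1−k⁴))]^(1/3) = [16·87.07/(π·1.16×10^8·0.6785)]^(1/3) = 0.01779 m.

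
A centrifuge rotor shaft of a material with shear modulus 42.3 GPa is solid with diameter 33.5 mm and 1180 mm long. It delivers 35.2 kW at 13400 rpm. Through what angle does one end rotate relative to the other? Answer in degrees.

ω = 2π·13400/60 = 1403 rad/s, so T = P/ω = 35.2×10³ / 1403 = 25.08 N·m.
J = πd⁴/32 = π(0.0335)⁴/32 = 1.236×10^-7 m⁴.
θ = T·L/(G·J) = 25.08 × 1.18 / (42.3×10⁹ × 1.236×10^-7) = 5.659×10^-3 rad.

0.324°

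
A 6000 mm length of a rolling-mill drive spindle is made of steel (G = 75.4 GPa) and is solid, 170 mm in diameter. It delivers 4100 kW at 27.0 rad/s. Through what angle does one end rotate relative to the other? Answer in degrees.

ω = 27.0 rad/s, so T = P/ω = 4100×10³ / 27.00 = 151900 N·m.
J = πd⁴/32 = π(0.170)⁴/32 = 8.200×10^-5 m⁴.
θ = T·L/(G·J) = 151900 × 6.00 / (75.4×10⁹ × 8.200×10^-5) = 0.1474 rad.

8.44°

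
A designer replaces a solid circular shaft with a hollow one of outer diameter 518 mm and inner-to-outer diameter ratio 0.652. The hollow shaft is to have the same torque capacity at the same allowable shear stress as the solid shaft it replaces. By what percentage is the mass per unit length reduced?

Equal τ_max and T ⇒ the solid shaft needs d_s³ = d_o³(1−k⁴), so d_s = 518·(1−0.652⁴)^(1/3) = 484.7 mm.
Area ratio A_h/A_s = d_o²(1−k²)/d_s² = (1−k²)/(1−k⁴)^(2/3) = 0.6566.
Mass saving = 1 − 0.6566 = 34.3 %.

34.3 %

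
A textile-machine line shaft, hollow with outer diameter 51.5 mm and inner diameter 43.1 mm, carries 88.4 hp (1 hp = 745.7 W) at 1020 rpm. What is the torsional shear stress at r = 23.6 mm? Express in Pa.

4.14e7 Pa

ω = 2π·1020/60 = 106.8 rad/s, so T = P/ω = 88.4×745.7 / 106.8 = 617.1 N·m.
J = π(d_o⁴ − d_i⁴)/32 = π(0.0515⁴ − 0.0431⁴)/32 = 3.518×10^-7 m⁴.
Shear stress varies linearly with radius: τ = T·r/J = 617.1 × 0.0236 / 3.518×10^-7 = 4.140×10^7 Pa.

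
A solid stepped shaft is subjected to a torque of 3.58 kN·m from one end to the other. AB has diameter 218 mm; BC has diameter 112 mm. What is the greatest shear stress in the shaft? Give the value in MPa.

Under the same torque, τ_max = 16T/(πd³) is largest where d is smallest — segment BC (d = 112 mm).
τ_max = 16·3580/(π·(0.112)³) = 1.298×10^7 Pa.

13.0 MPa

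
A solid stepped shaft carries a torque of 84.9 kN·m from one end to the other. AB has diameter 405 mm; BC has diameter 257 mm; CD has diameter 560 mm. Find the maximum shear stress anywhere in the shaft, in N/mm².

25.5 N/mm²

Under the same torque, τ_max = 16T/(πd³) is largest where d is smallest — segment BC (d = 257 mm).
τ_max = 16·84900/(π·(0.257)³) = 2.547×10^7 Pa.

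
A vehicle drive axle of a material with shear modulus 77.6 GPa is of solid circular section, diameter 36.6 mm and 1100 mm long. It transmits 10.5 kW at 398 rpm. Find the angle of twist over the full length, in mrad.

20.3 mrad

ω = 2π·398/60 = 41.68 rad/s, so T = P/ω = 10.5×10³ / 41.68 = 251.9 N·m.
J = πd⁴/32 = π(0.0366)⁴/32 = 1.762×10^-7 m⁴.
θ = T·L/(G·J) = 251.9 × 1.10 / (77.6×10⁹ × 1.762×10^-7) = 0.02027 rad.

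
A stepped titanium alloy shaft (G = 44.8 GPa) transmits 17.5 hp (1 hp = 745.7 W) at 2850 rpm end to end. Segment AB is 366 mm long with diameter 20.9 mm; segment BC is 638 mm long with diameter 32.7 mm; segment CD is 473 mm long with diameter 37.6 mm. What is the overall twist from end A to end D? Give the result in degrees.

1.55°

ω = 2π·2850/60 = 298.5 rad/s, so T = P/ω = 17.5×745.7 / 298.5 = 43.72 N·m.
J_AB = π(0.0209)⁴/32 = 1.87×10^-8 m⁴; J_BC = π(0.0327)⁴/32 = 1.12×10^-7 m⁴; J_CD = π(0.0376)⁴/32 = 1.96×10^-7 m⁴.
θ = (T/G)·Σ L_i/J_i = (43.72/44.8×10⁹)·(0.366/1.87×10^-8 + 0.638/1.12×10^-7 + 0.473/1.96×10^-7) = 0.02697 rad.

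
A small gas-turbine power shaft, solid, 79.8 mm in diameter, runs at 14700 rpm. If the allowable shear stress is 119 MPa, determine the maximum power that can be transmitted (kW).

J = πd⁴/32 = π(0.0798)⁴/32 = 3.981×10^-6 m⁴.
T_max = τ_allow·J/r = 1.19×10^8 × 3.981×10^-6 / 0.0399 = 11870 N·m.
ω = 2π·14700/60 = 1539 rad/s, so P_max = T_max·ω = 1.828×10^7 W.

18300 kW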